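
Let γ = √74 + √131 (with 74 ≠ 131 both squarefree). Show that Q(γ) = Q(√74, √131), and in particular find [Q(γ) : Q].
[Q(γ) : Q] = 4 (equivalently, Q(γ) = Q(√74, √131))

Obviously Q(γ) ⊆ Q(√74, √131), and [Q(√74, √131):Q] = 4 (since 74, 131 are distinct squarefree integers > 1 with 9694 not a perfect square). To show equality we compute the minimal polynomial of γ. From γ = √74 + √131: γ^2 = 74 + 2√(9694) + 131 = 205 + 2√(9694), so γ^2 - 205 = 2√(9694); squaring, (γ^2 - 205)^2 = 4·9694, i.e. γ^4 - 410γ^2 + 42025 - 38776 = 0, i.e. γ^4 - 410γ^2 + 3249 = 0. So γ is a root of x^4 - 410x^2 + 3249. This polynomial is irreducible over Q: it has no rational root (each ±√74 ± √131 is irrational), and any factorization into two quadratics over Q would force √(9694) ∈ Q (pairing opposite roots) or √74, √131 ∈ Q (other pairings), all impossible. Hence [Q(γ):Q] = 4 = [Q(√74, √131):Q], so Q(γ) = Q(√74, √131).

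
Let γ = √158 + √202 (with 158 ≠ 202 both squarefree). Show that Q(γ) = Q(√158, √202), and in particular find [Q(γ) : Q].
[Q(γ) : Q] = 4 (equivalently, Q(γ) = Q(√158, √202))

Obviously Q(γ) ⊆ Q(√158, √202), and [Q(√158, √202):Q] = 4 (since 158, 202 are distinct squarefree integers > 1 with 31916 not a perfect square). To show equality we compute the minimal polynomial of γ. From γ = √158 + √202: γ^2 = 158 + 2√(31916) + 202 = 360 + 2√(31916), so γ^2 - 360 = 2√(31916); squaring, (γ^2 - 360)^2 = 4·31916, i.e. γ^4 - 720γ^2 + 129600 - 127664 = 0, i.e. γ^4 - 720γ^2 + 1936 = 0. So γ is a root of x^4 - 720x^2 + 1936. This polynomial is irreducible over Q: it has no rational root (each ±√158 ± √202 is irrational), and any factorization into two quadratics over Q would force √(31916) ∈ Q (pairing opposite roots) or √158, √202 ∈ Q (other pairings), all impossible. Hence [Q(γ):Q] = 4 = [Q(√158, √202):Q], so Q(γ) = Q(√158, √202).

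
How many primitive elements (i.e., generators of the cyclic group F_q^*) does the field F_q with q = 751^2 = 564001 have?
There are φ(564000) = 147200 primitive elements

F_q^* is cyclic of order q - 1 = 564000. A cyclic group of order m has exactly φ(m) generators. Here m = 564000 = 2^5 · 3 · 5^3 · 47, so the number of primitive elements is φ(564000) = 147200.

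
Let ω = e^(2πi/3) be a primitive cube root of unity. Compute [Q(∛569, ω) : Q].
[Q(∛569, ω) : Q] = 6

[Q(∛569):Q] = 3 (min poly x^3 - 569, irreducible since 569 is not a perfect cube). [Q(ω):Q] = 2 (min poly x^2 + x + 1). Since Q(∛569) ⊂ R and ω ∉ R, we have ω ∉ Q(∛569), so x^2 + x + 1 remains irreducible over Q(∛569) and [Q(∛569, ω) : Q(∛569)] = 2. By the tower law, [Q(∛569, ω) : Q] = 3 · 2 = 6. (In fact Q(∛569, ω) is the splitting field of x^3 - 569 over Q.)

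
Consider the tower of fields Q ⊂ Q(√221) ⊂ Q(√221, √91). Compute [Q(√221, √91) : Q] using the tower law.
[Q(√221, √91) : Q] = 4

[Q(√221):Q] = 2 (min poly x^2 - 221, irreducible since 221 is squarefree > 1). For the top step, suppose √91 ∈ Q(√221), say √91 = c + d√221 with c, d ∈ Q. Squaring: 91 = c^2 + 221d^2 + 2cd√221. Since √221 ∉ Q this forces 2cd = 0. If d = 0 then √91 = c ∈ Q, contradicting 91 squarefree > 1. If c = 0 then 91 = 221d^2, so 221·91 = (221d)^2 is a perfect square in Q — but 221·91 = 20111 is not a perfect square (since 221 and 91 are distinct squarefree integers). Contradiction. Hence √91 ∉ Q(√221), so x^2 - 91 stays irreducible over Q(√221) and [Q(√221, √91) : Q(√221)] = 2. By the tower law, [Q(√221, √91) : Q] = 2 · 2 = 4.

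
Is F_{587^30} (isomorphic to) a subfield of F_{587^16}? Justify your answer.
No: F_{587^30} is not a subfield of F_{587^16}

F_{p^m} embeds in F_{p^n} iff m | n. Here 30 ∤ 16 (since 16 = 0·30 + 16 with remainder 16 ≠ 0), so F_{587^30} is not a subfield of F_{587^16}. Equivalently: if it were, the tower law would give 30 = [F_{587^30}:F_587] dividing [F_{587^16}:F_587] = 16, contradiction.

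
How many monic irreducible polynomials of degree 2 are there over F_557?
There are 154846 monic irreducible polynomials of degree 2 over F_557

Each element of F_{557^2} that lies in no proper subfield is a root of exactly one monic irreducible of degree 2 over F_557, and each such polynomial has 2 distinct roots in F_{557^2}. By Möbius inversion the count is N_557(2) = (1/2) Σ_{d|2} μ(2/d) · 557^d = (1/2)(μ(2)·557^1 + μ(1)·557^2) = 309692/2 = 154846.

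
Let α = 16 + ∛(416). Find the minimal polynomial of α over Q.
m_α(x) = x^3 - 48x^2 + 768x - 4512

Set β = α - 16 = ∛(416), so β^3 = 416. Then (α - 16)^3 - 416 = 0, i.e. α is a root of g(x) = (x - 16)^3 - 416 = x^3 - 48x^2 + 768x - 4512. Since g(x) = h(x - 16) where h(x) = x^3 - 416, and h is irreducible over Q (because 416 is not a perfect cube, so h has no rational root, and a monic cubic with no rational root is irreducible), g is also irreducible (irreducibility is preserved under the substitution x → x - 16). Hence m_α(x) = x^3 - 48x^2 + 768x - 4512.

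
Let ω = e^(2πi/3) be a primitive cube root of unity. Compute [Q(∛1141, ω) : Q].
[Q(∛1141, ω) : Q] = 6

[Q(∛1141):Q] = 3 (min poly x^3 - 1141, irreducible since 1141 is not a perfect cube). [Q(ω):Q] = 2 (min poly x^2 + x + 1). Since Q(∛1141) ⊂ R and ω ∉ R, we have ω ∉ Q(∛1141), so x^2 + x + 1 remains irreducible over Q(∛1141) and [Q(∛1141, ω) : Q(∛1141)] = 2. By the tower law, [Q(∛1141, ω) : Q] = 3 · 2 = 6. (In fact Q(∛1141, ω) is the splitting field of x^3 - 1141 over Q.)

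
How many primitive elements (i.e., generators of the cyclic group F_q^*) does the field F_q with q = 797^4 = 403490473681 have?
There are φ(403490473680) = 86931947520 primitive elements

F_q^* is cyclic of order q - 1 = 403490473680. A cyclic group of order m has exactly φ(m) generators. Here m = 403490473680 = 2^4 · 3 · 5 · 7 · 19 · 199 · 63521, so the number of primitive elements is φ(403490473680) = 86931947520.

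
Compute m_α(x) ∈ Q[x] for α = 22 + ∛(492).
m_α(x) = x^3 - 66x^2 + 1452x - 11140

Set β = α - 22 = ∛(492), so β^3 = 492. Then (α - 22)^3 - 492 = 0, i.e. α is a root of g(x) = (x - 22)^3 - 492 = x^3 - 66x^2 + 1452x - 11140. Since g(x) = h(x - 22) where h(x) = x^3 - 492, and h is irreducible over Q (because 492 is not a perfect cube, so h has no rational root, and a monic cubic with no rational root is irreducible), g is also irreducible (irreducibility is preserved under the substitution x → x - 22). Hence m_α(x) = x^3 - 66x^2 + 1452x - 11140.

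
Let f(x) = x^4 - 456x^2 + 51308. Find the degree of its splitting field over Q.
[K : Q] = 4

Solving the quadratic in x^2: x^2 = (456 ± √(456^2 - 4·51308))/2 = (456 ± √2704)/2 = (456 ± 52)/2, giving x^2 = 202 or x^2 = 254. So f(x) = (x^2 - 202)(x^2 - 254) and the roots of f are ±√202, ±√254. Hence the splitting field is K = Q(√202, √254). Since 202 and 254 are distinct squarefree integers > 1, their product 51308 is not a perfect square, so √254 ∉ Q(√202). By the tower law [K:Q] = [Q(√202,√254):Q(√202)] · [Q(√202):Q] = 2 · 2 = 4.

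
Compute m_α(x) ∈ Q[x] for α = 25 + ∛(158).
m_α(x) = x^3 - 75x^2 + 1875x - 15783

Set β = α - 25 = ∛(158), so β^3 = 158. Then (α - 25)^3 - 158 = 0, i.e. α is a root of g(x) = (x - 25)^3 - 158 = x^3 - 75x^2 + 1875x - 15783. Since g(x) = h(x - 25) where h(x) = x^3 - 158, and h is irreducible over Q (because 158 is not a perfect cube, so h has no rational root, and a monic cubic with no rational root is irreducible), g is also irreducible (irreducibility is preserved under the substitution x → x - 25). Hence m_α(x) = x^3 - 75x^2 + 1875x - 15783.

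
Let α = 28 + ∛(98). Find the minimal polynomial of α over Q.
m_α(x) = x^3 - 84x^2 + 2352x - 22050

Set β = α - 28 = ∛(98), so β^3 = 98. Then (α - 28)^3 - 98 = 0, i.e. α is a root of g(x) = (x - 28)^3 - 98 = x^3 - 84x^2 + 2352x - 22050. Since g(x) = h(x - 28) where h(x) = x^3 - 98, and h is irreducible over Q (because 98 is not a perfect cube, so h has no rational root, and a monic cubic with no rational root is irreducible), g is also irreducible (irreducibility is preserved under the substitution x → x - 28). Hence m_α(x) = x^3 - 84x^2 + 2352x - 22050.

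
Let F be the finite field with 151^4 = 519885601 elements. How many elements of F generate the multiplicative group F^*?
There are φ(519885600) = 121098240 primitive elements

F_q^* is cyclic of order q - 1 = 519885600. A cyclic group of order m has exactly φ(m) generators. Here m = 519885600 = 2^5 · 3 · 5^2 · 13 · 19 · 877, so the number of primitive elements is φ(519885600) = 121098240.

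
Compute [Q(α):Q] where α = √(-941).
[Q(α):Q] = 2

[Q(α):Q] equals the degree of the minimal polynomial of α. Here α^2 = -941 and x^2 + 941 is irreducible (d = -941 is squarefree, ≠ 1, hence not a square), so deg(m_α) = 2. Thus [Q(α):Q] = 2.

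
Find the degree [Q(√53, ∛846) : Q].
[Q(√53, ∛846) : Q] = 6

Let L = Q(√53, ∛846). Since Q(√53) ⊂ L and [Q(√53):Q] = 2, the tower law gives 2 | [L:Q]. Likewise Q(∛846) ⊂ L with [Q(∛846):Q] = 3 (because 846 is not a perfect cube), so 3 | [L:Q]. As gcd(2,3) = 1, [L:Q] is divisible by 6. Conversely L is generated over Q by √53 and ∛846, so [L:Q] ≤ 2·3 = 6. Therefore [Q(√53, ∛846) : Q] = 6.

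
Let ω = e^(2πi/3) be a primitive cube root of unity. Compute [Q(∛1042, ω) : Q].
[Q(∛1042, ω) : Q] = 6

[Q(∛1042):Q] = 3 (min poly x^3 - 1042, irreducible since 1042 is not a perfect cube). [Q(ω):Q] = 2 (min poly x^2 + x + 1). Since Q(∛1042) ⊂ R and ω ∉ R, we have ω ∉ Q(∛1042), so x^2 + x + 1 remains irreducible over Q(∛1042) and [Q(∛1042, ω) : Q(∛1042)] = 2. By the tower law, [Q(∛1042, ω) : Q] = 3 · 2 = 6. (In fact Q(∛1042, ω) is the splitting field of x^3 - 1042 over Q.)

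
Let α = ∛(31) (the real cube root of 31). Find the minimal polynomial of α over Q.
m_α(x) = x^3 - 31

α satisfies α^3 = 31, so x^3 - 31 annihilates α. By the rational root test, a rational root p/q (in lowest terms) of x^3 - 31 would satisfy p^3 = 31 q^3, forcing q = 1 and p^3 = 31; but 31 is not a perfect cube, contradiction. A monic cubic over Q with no rational root is irreducible (any nontrivial factorization would include a linear factor). Hence x^3 - 31 is the minimal polynomial of α, and in particular [Q(α):Q] = 3.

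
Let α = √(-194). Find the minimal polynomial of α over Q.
m_α(x) = x^2 + 194

α satisfies α^2 + 194 = 0, so x^2 + 194 annihilates α. Since d = -194 is squarefree and ≠ 1, it is not a perfect square in Q, so x^2 + 194 has no rational root and is therefore irreducible over Q (a degree-2 polynomial over a field is irreducible iff it has no root). Hence m_α(x) = x^2 + 194.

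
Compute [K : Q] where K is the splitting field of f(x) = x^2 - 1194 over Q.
[K : Q] = 2

f(x) = x^2 - 1194 factors as (x - √1194)(x + √1194). The splitting field is K = Q(√1194). Since 1194 is squarefree and > 1, it is not a perfect square, so x^2 - 1194 is irreducible over Q and [Q(√1194) : Q] = 2. Hence [K : Q] = 2.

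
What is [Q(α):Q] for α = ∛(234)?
[Q(α):Q] = 3

The minimal polynomial of α is x^3 - 234, irreducible over Q since 234 is not a perfect cube (so x^3 - 234 has no rational root). Hence [Q(α):Q] = deg(m_α) = 3.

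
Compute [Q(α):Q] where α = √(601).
[Q(α):Q] = 2

[Q(α):Q] equals the degree of the minimal polynomial of α. Here α^2 = 601 and x^2 - 601 is irreducible (d = 601 is squarefree, ≠ 1, hence not a square), so deg(m_α) = 2. Thus [Q(α):Q] = 2.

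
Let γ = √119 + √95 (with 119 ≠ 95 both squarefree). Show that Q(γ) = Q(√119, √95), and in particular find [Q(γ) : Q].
[Q(γ) : Q] = 4 (equivalently, Q(γ) = Q(√119, √95))

Obviously Q(γ) ⊆ Q(√119, √95), and [Q(√119, √95):Q] = 4 (since 119, 95 are distinct squarefree integers > 1 with 11305 not a perfect square). To show equality we compute the minimal polynomial of γ. From γ = √119 + √95: γ^2 = 119 + 2√(11305) + 95 = 214 + 2√(11305), so γ^2 - 214 = 2√(11305); squaring, (γ^2 - 214)^2 = 4·11305, i.e. γ^4 - 428γ^2 + 45796 - 45220 = 0, i.e. γ^4 - 428γ^2 + 576 = 0. So γ is a root of x^4 - 428x^2 + 576. This polynomial is irreducible over Q: it has no rational root (each ±√119 ± √95 is irrational), and any factorization into two quadratics over Q would force √(11305) ∈ Q (pairing opposite roots) or √119, √95 ∈ Q (other pairings), all impossible. Hence [Q(γ):Q] = 4 = [Q(√119, √95):Q], so Q(γ) = Q(√119, √95).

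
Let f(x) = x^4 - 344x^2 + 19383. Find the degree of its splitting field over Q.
[K : Q] = 4

Solving the quadratic in x^2: x^2 = (344 ± √(344^2 - 4·19383))/2 = (344 ± √40804)/2 = (344 ± 202)/2, giving x^2 = 71 or x^2 = 273. So f(x) = (x^2 - 71)(x^2 - 273) and the roots of f are ±√71, ±√273. Hence the splitting field is K = Q(√71, √273). Since 71 and 273 are distinct squarefree integers > 1, their product 19383 is not a perfect square, so √273 ∉ Q(√71). By the tower law [K:Q] = [Q(√71,√273):Q(√71)] · [Q(√71):Q] = 2 · 2 = 4.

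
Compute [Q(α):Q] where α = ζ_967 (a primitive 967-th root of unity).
[Q(α):Q] = 966

The minimal polynomial of ζ_967 over Q is the 967-th cyclotomic polynomial Φ_967(x), which is irreducible over Q and has degree φ(967) = 966. Hence [Q(α):Q] = φ(967) = 966.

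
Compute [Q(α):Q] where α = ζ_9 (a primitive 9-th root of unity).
[Q(α):Q] = 6

The minimal polynomial of ζ_9 over Q is the 9-th cyclotomic polynomial Φ_9(x), which is irreducible over Q and has degree φ(9) = 6. Hence [Q(α):Q] = φ(9) = 6.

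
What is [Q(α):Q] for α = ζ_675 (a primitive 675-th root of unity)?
[Q(α):Q] = 360

The minimal polynomial of ζ_675 over Q is the 675-th cyclotomic polynomial Φ_675(x), which is irreducible over Q and has degree φ(675) = 360. Hence [Q(α):Q] = φ(675) = 360.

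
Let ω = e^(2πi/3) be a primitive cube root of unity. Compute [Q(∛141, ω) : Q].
[Q(∛141, ω) : Q] = 6

[Q(∛141):Q] = 3 (min poly x^3 - 141, irreducible since 141 is not a perfect cube). [Q(ω):Q] = 2 (min poly x^2 + x + 1). Since Q(∛141) ⊂ R and ω ∉ R, we have ω ∉ Q(∛141), so x^2 + x + 1 remains irreducible over Q(∛141) and [Q(∛141, ω) : Q(∛141)] = 2. By the tower law, [Q(∛141, ω) : Q] = 3 · 2 = 6. (In fact Q(∛141, ω) is the splitting field of x^3 - 141 over Q.)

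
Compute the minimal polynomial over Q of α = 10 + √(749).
m_α(x) = x^2 - 20x - 649

From α - 10 = √(749), squaring gives (α - 10)^2 = 749, i.e. α^2 - 20α + 100 = 749, so α^2 - 20α - 649 = 0. The discriminant of x^2 - 20x - 649 is (-20)^2 - 4·(-649) = 400 + 2596 = 2996, and 4·(749) is not a perfect square in Q since 749 is squarefree and ≠ 1. Hence x^2 - 20x - 649 is irreducible over Q and is the minimal polynomial of α.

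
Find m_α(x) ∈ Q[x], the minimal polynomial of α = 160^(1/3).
m_α(x) = x^3 - 160

α satisfies α^3 = 160, so x^3 - 160 annihilates α. By the rational root test, a rational root p/q (in lowest terms) of x^3 - 160 would satisfy p^3 = 160 q^3, forcing q = 1 and p^3 = 160; but 160 is not a perfect cube, contradiction. A monic cubic over Q with no rational root is irreducible (any nontrivial factorization would include a linear factor). Hence x^3 - 160 is the minimal polynomial of α, and in particular [Q(α):Q] = 3.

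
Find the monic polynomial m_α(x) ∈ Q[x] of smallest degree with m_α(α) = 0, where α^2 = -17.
m_α(x) = x^2 + 17

α satisfies α^2 + 17 = 0, so x^2 + 17 annihilates α. Since d = -17 is squarefree and ≠ 1, it is not a perfect square in Q, so x^2 + 17 has no rational root and is therefore irreducible over Q (a degree-2 polynomial over a field is irreducible iff it has no root). Hence m_α(x) = x^2 + 17.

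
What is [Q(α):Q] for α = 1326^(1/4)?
[Q(α):Q] = 4

α is a root of x^4 - 1326. By Eisenstein's criterion at the prime p = 2 (which divides the constant term 1326 but p^2 = 4 does not, since 1326 is squarefree), x^4 - 1326 is irreducible over Q. Hence [Q(α):Q] = 4.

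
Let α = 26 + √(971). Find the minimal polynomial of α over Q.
m_α(x) = x^2 - 52x - 295

From α - 26 = √(971), squaring gives (α - 26)^2 = 971, i.e. α^2 - 52α + 676 = 971, so α^2 - 52α - 295 = 0. The discriminant of x^2 - 52x - 295 is (-52)^2 - 4·(-295) = 2704 + 1180 = 3884, and 4·(971) is not a perfect square in Q since 971 is squarefree and ≠ 1. Hence x^2 - 52x - 295 is irreducible over Q and is the minimal polynomial of α.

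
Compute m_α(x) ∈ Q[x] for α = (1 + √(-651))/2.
m_α(x) = x^2 - x + 163

From 2α - 1 = √(-651), squaring gives (2α - 1)^2 = -651, i.e. 4α^2 - 4α + 1 = -651, so α^2 - α + (1 + 651)/4 = 0. Since -651 ≡ 1 (mod 4), (1 + 651)/4 = 163 ∈ Z. The polynomial x^2 - x + 163 has discriminant 1 - 4·(163) = -651, which is not a perfect square in Q (d = -651 is squarefree and ≠ 1), so x^2 - x + 163 is irreducible over Q. It is the minimal polynomial of α.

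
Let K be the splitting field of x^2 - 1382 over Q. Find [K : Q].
[K : Q] = 2

f(x) = x^2 - 1382 factors as (x - √1382)(x + √1382). The splitting field is K = Q(√1382). Since 1382 is squarefree and > 1, it is not a perfect square, so x^2 - 1382 is irreducible over Q and [Q(√1382) : Q] = 2. Hence [K : Q] = 2.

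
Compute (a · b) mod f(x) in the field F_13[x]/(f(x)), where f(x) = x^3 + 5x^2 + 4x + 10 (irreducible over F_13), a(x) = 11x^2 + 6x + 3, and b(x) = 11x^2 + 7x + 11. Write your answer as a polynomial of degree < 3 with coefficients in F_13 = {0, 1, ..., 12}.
a · b ≡ 7x^2 + 10x + 12 (mod f(x))

Multiply in F_13[x]: a(x)·b(x) = (11x^2 + 6x + 3)·(11x^2 + 7x + 11) = 4x^4 + x^2 + 9x + 7. This has degree ≥ 3, so divide by f(x) over F_13: 4x^4 + x^2 + 9x + 7 = (4x + 6)·(x^3 + 5x^2 + 4x + 10) + (7x^2 + 10x + 12). Hence a·b ≡ 7x^2 + 10x + 12 (mod f). (F_13[x]/(f) is a field with 13^3 = 2197 elements since f is irreducible of degree 3.)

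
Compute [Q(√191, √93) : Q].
[Q(√191, √93) : Q] = 4

[Q(√191):Q] = 2 (min poly x^2 - 191, irreducible since 191 is squarefree > 1). For the top step, suppose √93 ∈ Q(√191), say √93 = c + d√191 with c, d ∈ Q. Squaring: 93 = c^2 + 191d^2 + 2cd√191. Since √191 ∉ Q this forces 2cd = 0. If d = 0 then √93 = c ∈ Q, contradicting 93 squarefree > 1. If c = 0 then 93 = 191d^2, so 191·93 = (191d)^2 is a perfect square in Q — but 191·93 = 17763 is not a perfect square (since 191 and 93 are distinct squarefree integers). Contradiction. Hence √93 ∉ Q(√191), so x^2 - 93 stays irreducible over Q(√191) and [Q(√191, √93) : Q(√191)] = 2. By the tower law, [Q(√191, √93) : Q] = 2 · 2 = 4.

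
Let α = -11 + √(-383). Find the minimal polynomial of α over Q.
m_α(x) = x^2 + 22x + 504

From α + 11 = √(-383), squaring gives (α + 11)^2 = -383, i.e. α^2 + 22α + 121 = -383, so α^2 + 22α + 504 = 0. The discriminant of x^2 + 22x + 504 is (22)^2 - 4·(504) = 484 - 2016 = -1532, and 4·(-383) is not a perfect square in Q since -383 is squarefree and ≠ 1. Hence x^2 + 22x + 504 is irreducible over Q and is the minimal polynomial of α.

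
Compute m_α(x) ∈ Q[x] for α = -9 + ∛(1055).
m_α(x) = x^3 + 27x^2 + 243x - 326

Set β = α + 9 = ∛(1055), so β^3 = 1055. Then (α + 9)^3 - 1055 = 0, i.e. α is a root of g(x) = (x + 9)^3 - 1055 = x^3 + 27x^2 + 243x - 326. Since g(x) = h(x + 9) where h(x) = x^3 - 1055, and h is irreducible over Q (because 1055 is not a perfect cube, so h has no rational root, and a monic cubic with no rational root is irreducible), g is also irreducible (irreducibility is preserved under the substitution x → x + 9). Hence m_α(x) = x^3 + 27x^2 + 243x - 326.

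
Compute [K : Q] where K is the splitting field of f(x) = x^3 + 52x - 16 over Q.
[K : Q] = 6

By the rational root test, any rational root of the monic integer polynomial f(x) = x^3 + 52x - 16 must be an integer dividing the constant term -16, i.e. one of ±{1, 2, 4, 8, 16}. Evaluating: f(1) = 37, f(-1) = -69, f(2) = 96, f(-2) = -128, f(4) = 256, f(-4) = -288, f(8) = 912, f(-8) = -944, f(16) = 4912, f(-16) = -4944; none is 0, so f has no rational root and is therefore irreducible over Q (a cubic with no linear factor over a field is irreducible). For an irreducible cubic, the Galois group is A_3 or S_3 according as the discriminant disc(f) = -4a^3 - 27b^2 = -4·(52)^3 - 27·(-16)^2 = -569344 is or is not a square in Q. Here disc(f) = -569344 is not a perfect square in Q, so the Galois group of f over Q is not contained in A_3 and must be all of S_3. The splitting field has degree |S_3| = 6 over Q, so [K : Q] = 6.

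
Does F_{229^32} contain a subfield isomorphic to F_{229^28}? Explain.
No: F_{229^28} is not a subfield of F_{229^32}

F_{p^m} embeds in F_{p^n} iff m | n. Here 28 ∤ 32 (since 32 = 1·28 + 4 with remainder 4 ≠ 0), so F_{229^28} is not a subfield of F_{229^32}. Equivalently: if it were, the tower law would give 28 = [F_{229^28}:F_229] dividing [F_{229^32}:F_229] = 32, contradiction.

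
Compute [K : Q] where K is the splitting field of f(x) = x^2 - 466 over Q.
[K : Q] = 2

f(x) = x^2 - 466 factors as (x - √466)(x + √466). The splitting field is K = Q(√466). Since 466 is squarefree and > 1, it is not a perfect square, so x^2 - 466 is irreducible over Q and [Q(√466) : Q] = 2. Hence [K : Q] = 2.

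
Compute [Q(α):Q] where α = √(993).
[Q(α):Q] = 2

[Q(α):Q] equals the degree of the minimal polynomial of α. Here α^2 = 993 and x^2 - 993 is irreducible (d = 993 is squarefree, ≠ 1, hence not a square), so deg(m_α) = 2. Thus [Q(α):Q] = 2.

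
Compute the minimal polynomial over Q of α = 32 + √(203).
m_α(x) = x^2 - 64x + 821

From α - 32 = √(203), squaring gives (α - 32)^2 = 203, i.e. α^2 - 64α + 1024 = 203, so α^2 - 64α + 821 = 0. The discriminant of x^2 - 64x + 821 is (-64)^2 - 4·(821) = 4096 - 3284 = 812, and 4·(203) is not a perfect square in Q since 203 is squarefree and ≠ 1. Hence x^2 - 64x + 821 is irreducible over Q and is the minimal polynomial of α.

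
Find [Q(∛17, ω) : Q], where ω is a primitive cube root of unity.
[Q(∛17, ω) : Q] = 6

[Q(∛17):Q] = 3 (min poly x^3 - 17, irreducible since 17 is not a perfect cube). [Q(ω):Q] = 2 (min poly x^2 + x + 1). Since Q(∛17) ⊂ R and ω ∉ R, we have ω ∉ Q(∛17), so x^2 + x + 1 remains irreducible over Q(∛17) and [Q(∛17, ω) : Q(∛17)] = 2. By the tower law, [Q(∛17, ω) : Q] = 3 · 2 = 6. (In fact Q(∛17, ω) is the splitting field of x^3 - 17 over Q.)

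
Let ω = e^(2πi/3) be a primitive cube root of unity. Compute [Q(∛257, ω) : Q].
[Q(∛257, ω) : Q] = 6

[Q(∛257):Q] = 3 (min poly x^3 - 257, irreducible since 257 is not a perfect cube). [Q(ω):Q] = 2 (min poly x^2 + x + 1). Since Q(∛257) ⊂ R and ω ∉ R, we have ω ∉ Q(∛257), so x^2 + x + 1 remains irreducible over Q(∛257) and [Q(∛257, ω) : Q(∛257)] = 2. By the tower law, [Q(∛257, ω) : Q] = 3 · 2 = 6. (In fact Q(∛257, ω) is the splitting field of x^3 - 257 over Q.)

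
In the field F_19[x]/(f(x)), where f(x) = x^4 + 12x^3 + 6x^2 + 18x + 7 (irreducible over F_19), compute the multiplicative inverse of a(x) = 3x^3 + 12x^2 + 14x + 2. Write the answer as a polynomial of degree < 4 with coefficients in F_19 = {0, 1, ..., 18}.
a(x)^(-1) ≡ 15x^3 + 2x^2 + 12x + 1 (mod f(x))

Since f is irreducible over F_19, F_19[x]/(f) is a field and a(x) ≠ 0 has an inverse. Apply the extended Euclidean algorithm to f(x) and a(x) in F_19[x]: f(x) = (13x + 9)·a(x) + (x^2 + 18x + 8);  a(x) = (3x + 15)·(x^2 + 18x + 8) + (5x + 15);  (x^2 + 18x + 8) = (4x + 3)·(5x + 15) + (1). The last nonzero remainder is the constant 1 = gcd(f, a) in F_19. Back-substituting through the division chain expresses 1 = s(x)·a(x) + t(x)·f(x) with s(x) ≡ 15x^3 + 2x^2 + 12x + 1 (mod f), so a(x)^(-1) ≡ s(x) = 15x^3 + 2x^2 + 12x + 1 (mod f). Check: (3x^3 + 12x^2 + 14x + 2)·(15x^3 + 2x^2 + 12x + 1) = 7x^6 + 15x^5 + 4x^4 + 15x^3 + 13x^2 + 2 ≡ 1 (mod x^4 + 12x^3 + 6x^2 + 18x + 7).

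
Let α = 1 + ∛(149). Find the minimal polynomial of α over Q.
m_α(x) = x^3 - 3x^2 + 3x - 150

Set β = α - 1 = ∛(149), so β^3 = 149. Then (α - 1)^3 - 149 = 0, i.e. α is a root of g(x) = (x - 1)^3 - 149 = x^3 - 3x^2 + 3x - 150. Since g(x) = h(x - 1) where h(x) = x^3 - 149, and h is irreducible over Q (because 149 is not a perfect cube, so h has no rational root, and a monic cubic with no rational root is irreducible), g is also irreducible (irreducibility is preserved under the substitution x → x - 1). Hence m_α(x) = x^3 - 3x^2 + 3x - 150.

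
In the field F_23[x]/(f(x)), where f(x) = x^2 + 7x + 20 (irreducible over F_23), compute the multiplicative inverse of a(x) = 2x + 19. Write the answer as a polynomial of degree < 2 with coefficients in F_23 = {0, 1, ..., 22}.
a(x)^(-1) ≡ 13x + 2 (mod f(x))

Since f is irreducible over F_23, F_23[x]/(f) is a field and a(x) ≠ 0 has an inverse. Apply the extended Euclidean algorithm to f(x) and a(x) in F_23[x]: f(x) = (12x + 16)·a(x) + (15). The last nonzero remainder is the constant 15 = gcd(f, a) in F_23. Back-substituting through the division chain expresses 15 = s(x)·a(x) + t(x)·f(x) with s(x) ≡ 11x + 7 (mod f), so (11x + 7)·a(x) ≡ 15 (mod f). Multiplying by 15^(-1) ≡ 20 in F_23 gives a(x)^(-1) ≡ 20·(11x + 7) ≡ 13x + 2 (mod f). Check: (2x + 19)·(13x + 2) = 3x^2 + 21x + 15 ≡ 1 (mod x^2 + 7x + 20).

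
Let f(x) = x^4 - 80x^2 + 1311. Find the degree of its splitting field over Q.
[K : Q] = 4

Solving the quadratic in x^2: x^2 = (80 ± √(80^2 - 4·1311))/2 = (80 ± √1156)/2 = (80 ± 34)/2, giving x^2 = 57 or x^2 = 23. So f(x) = (x^2 - 57)(x^2 - 23) and the roots of f are ±√57, ±√23. Hence the splitting field is K = Q(√57, √23). Since 57 and 23 are distinct squarefree integers > 1, their product 1311 is not a perfect square, so √23 ∉ Q(√57). By the tower law [K:Q] = [Q(√57,√23):Q(√57)] · [Q(√57):Q] = 2 · 2 = 4.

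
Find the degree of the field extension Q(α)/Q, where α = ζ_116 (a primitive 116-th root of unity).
[Q(α):Q] = 56

The minimal polynomial of ζ_116 over Q is the 116-th cyclotomic polynomial Φ_116(x), which is irreducible over Q and has degree φ(116) = 56. Hence [Q(α):Q] = φ(116) = 56.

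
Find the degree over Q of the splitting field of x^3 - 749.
[K : Q] = 6

The roots of x^3 - 749 are ∛749, ω∛749, ω^2∛749 where ω = e^(2πi/3) is a primitive cube root of unity, so K = Q(∛749, ω). Now [Q(∛749):Q] = 3 (since 749 is not a perfect cube, x^3 - 749 is irreducible) and [Q(ω):Q] = 2. Both 2 and 3 divide [K:Q], and [K:Q] ≤ 3·2 = 6, so [K:Q] = 6. (Equivalently: Q(∛749) ⊂ R but ω ∉ R, so [K : Q(∛749)] = 2.)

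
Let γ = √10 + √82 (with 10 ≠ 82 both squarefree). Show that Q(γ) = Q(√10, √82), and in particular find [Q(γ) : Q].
[Q(γ) : Q] = 4 (equivalently, Q(γ) = Q(√10, √82))

Obviously Q(γ) ⊆ Q(√10, √82), and [Q(√10, √82):Q] = 4 (since 10, 82 are distinct squarefree integers > 1 with 820 not a perfect square). To show equality we compute the minimal polynomial of γ. From γ = √10 + √82: γ^2 = 10 + 2√(820) + 82 = 92 + 2√(820), so γ^2 - 92 = 2√(820); squaring, (γ^2 - 92)^2 = 4·820, i.e. γ^4 - 184γ^2 + 8464 - 3280 = 0, i.e. γ^4 - 184γ^2 + 5184 = 0. So γ is a root of x^4 - 184x^2 + 5184. This polynomial is irreducible over Q: it has no rational root (each ±√10 ± √82 is irrational), and any factorization into two quadratics over Q would force √(820) ∈ Q (pairing opposite roots) or √10, √82 ∈ Q (other pairings), all impossible. Hence [Q(γ):Q] = 4 = [Q(√10, √82):Q], so Q(γ) = Q(√10, √82).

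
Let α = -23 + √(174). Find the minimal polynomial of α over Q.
m_α(x) = x^2 + 46x + 355

From α + 23 = √(174), squaring gives (α + 23)^2 = 174, i.e. α^2 + 46α + 529 = 174, so α^2 + 46α + 355 = 0. The discriminant of x^2 + 46x + 355 is (46)^2 - 4·(355) = 2116 - 1420 = 696, and 4·(174) is not a perfect square in Q since 174 is squarefree and ≠ 1. Hence x^2 + 46x + 355 is irreducible over Q and is the minimal polynomial of α.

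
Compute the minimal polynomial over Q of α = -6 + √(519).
m_α(x) = x^2 + 12x - 483

From α + 6 = √(519), squaring gives (α + 6)^2 = 519, i.e. α^2 + 12α + 36 = 519, so α^2 + 12α - 483 = 0. The discriminant of x^2 + 12x - 483 is (12)^2 - 4·(-483) = 144 + 1932 = 2076, and 4·(519) is not a perfect square in Q since 519 is squarefree and ≠ 1. Hence x^2 + 12x - 483 is irreducible over Q and is the minimal polynomial of α.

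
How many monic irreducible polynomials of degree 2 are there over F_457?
There are 104196 monic irreducible polynomials of degree 2 over F_457

Each element of F_{457^2} that lies in no proper subfield is a root of exactly one monic irreducible of degree 2 over F_457, and each such polynomial has 2 distinct roots in F_{457^2}. By Möbius inversion the count is N_457(2) = (1/2) Σ_{d|2} μ(2/d) · 457^d = (1/2)(μ(2)·457^1 + μ(1)·457^2) = 208392/2 = 104196.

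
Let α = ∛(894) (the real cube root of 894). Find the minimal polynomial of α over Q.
m_α(x) = x^3 - 894

α satisfies α^3 = 894, so x^3 - 894 annihilates α. By the rational root test, a rational root p/q (in lowest terms) of x^3 - 894 would satisfy p^3 = 894 q^3, forcing q = 1 and p^3 = 894; but 894 is not a perfect cube, contradiction. A monic cubic over Q with no rational root is irreducible (any nontrivial factorization would include a linear factor). Hence x^3 - 894 is the minimal polynomial of α, and in particular [Q(α):Q] = 3.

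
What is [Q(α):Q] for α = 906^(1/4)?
[Q(α):Q] = 4

α is a root of x^4 - 906. By Eisenstein's criterion at the prime p = 2 (which divides the constant term 906 but p^2 = 4 does not, since 906 is squarefree), x^4 - 906 is irreducible over Q. Hence [Q(α):Q] = 4.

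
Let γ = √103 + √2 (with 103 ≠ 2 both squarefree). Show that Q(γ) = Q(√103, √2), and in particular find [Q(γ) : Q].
[Q(γ) : Q] = 4 (equivalently, Q(γ) = Q(√103, √2))

Obviously Q(γ) ⊆ Q(√103, √2), and [Q(√103, √2):Q] = 4 (since 103, 2 are distinct squarefree integers > 1 with 206 not a perfect square). To show equality we compute the minimal polynomial of γ. From γ = √103 + √2: γ^2 = 103 + 2√(206) + 2 = 105 + 2√(206), so γ^2 - 105 = 2√(206); squaring, (γ^2 - 105)^2 = 4·206, i.e. γ^4 - 210γ^2 + 11025 - 824 = 0, i.e. γ^4 - 210γ^2 + 10201 = 0. So γ is a root of x^4 - 210x^2 + 10201. This polynomial is irreducible over Q: it has no rational root (each ±√103 ± √2 is irrational), and any factorization into two quadratics over Q would force √(206) ∈ Q (pairing opposite roots) or √103, √2 ∈ Q (other pairings), all impossible. Hence [Q(γ):Q] = 4 = [Q(√103, √2):Q], so Q(γ) = Q(√103, √2).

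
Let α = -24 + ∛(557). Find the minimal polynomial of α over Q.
m_α(x) = x^3 + 72x^2 + 1728x + 13267

Set β = α + 24 = ∛(557), so β^3 = 557. Then (α + 24)^3 - 557 = 0, i.e. α is a root of g(x) = (x + 24)^3 - 557 = x^3 + 72x^2 + 1728x + 13267. Since g(x) = h(x + 24) where h(x) = x^3 - 557, and h is irreducible over Q (because 557 is not a perfect cube, so h has no rational root, and a monic cubic with no rational root is irreducible), g is also irreducible (irreducibility is preserved under the substitution x → x + 24). Hence m_α(x) = x^3 + 72x^2 + 1728x + 13267.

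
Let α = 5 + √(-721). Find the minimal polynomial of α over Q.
m_α(x) = x^2 - 10x + 746

From α - 5 = √(-721), squaring gives (α - 5)^2 = -721, i.e. α^2 - 10α + 25 = -721, so α^2 - 10α + 746 = 0. The discriminant of x^2 - 10x + 746 is (-10)^2 - 4·(746) = 100 - 2984 = -2884, and 4·(-721) is not a perfect square in Q since -721 is squarefree and ≠ 1. Hence x^2 - 10x + 746 is irreducible over Q and is the minimal polynomial of α.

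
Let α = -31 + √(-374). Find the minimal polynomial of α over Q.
m_α(x) = x^2 + 62x + 1335

From α + 31 = √(-374), squaring gives (α + 31)^2 = -374, i.e. α^2 + 62α + 961 = -374, so α^2 + 62α + 1335 = 0. The discriminant of x^2 + 62x + 1335 is (62)^2 - 4·(1335) = 3844 - 5340 = -1496, and 4·(-374) is not a perfect square in Q since -374 is squarefree and ≠ 1. Hence x^2 + 62x + 1335 is irreducible over Q and is the minimal polynomial of α.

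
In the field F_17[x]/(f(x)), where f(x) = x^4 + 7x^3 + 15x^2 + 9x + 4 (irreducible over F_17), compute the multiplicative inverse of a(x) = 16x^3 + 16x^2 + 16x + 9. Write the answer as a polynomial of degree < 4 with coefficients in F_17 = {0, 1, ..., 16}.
a(x)^(-1) ≡ 3x^3 + 3x^2 + 5x + 12 (mod f(x))

Since f is irreducible over F_17, F_17[x]/(f) is a field and a(x) ≠ 0 has an inverse. Apply the extended Euclidean algorithm to f(x) and a(x) in F_17[x]: f(x) = (16x + 11)·a(x) + (8x^2 + 12x + 7);  a(x) = (2x + 16)·(8x^2 + 12x + 7) + (14x + 16);  (8x^2 + 12x + 7) = (3x + 12)·(14x + 16) + (2). The last nonzero remainder is the constant 2 = gcd(f, a) in F_17. Back-substituting through the division chain expresses 2 = s(x)·a(x) + t(x)·f(x) with s(x) ≡ 6x^3 + 6x^2 + 10x + 7 (mod f), so (6x^3 + 6x^2 + 10x + 7)·a(x) ≡ 2 (mod f). Multiplying by 2^(-1) ≡ 9 in F_17 gives a(x)^(-1) ≡ 9·(6x^3 + 6x^2 + 10x + 7) ≡ 3x^3 + 3x^2 + 5x + 12 (mod f). Check: (16x^3 + 16x^2 + 16x + 9)·(3x^3 + 3x^2 + 5x + 12) = 14x^6 + 11x^5 + 6x^4 + 7x^3 + 10x^2 + 16x + 6 ≡ 1 (mod x^4 + 7x^3 + 15x^2 + 9x + 4).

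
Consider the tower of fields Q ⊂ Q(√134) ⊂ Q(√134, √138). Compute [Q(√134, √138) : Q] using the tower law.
[Q(√134, √138) : Q] = 4

[Q(√134):Q] = 2 (min poly x^2 - 134, irreducible since 134 is squarefree > 1). For the top step, suppose √138 ∈ Q(√134), say √138 = c + d√134 with c, d ∈ Q. Squaring: 138 = c^2 + 134d^2 + 2cd√134. Since √134 ∉ Q this forces 2cd = 0. If d = 0 then √138 = c ∈ Q, contradicting 138 squarefree > 1. If c = 0 then 138 = 134d^2, so 134·138 = (134d)^2 is a perfect square in Q — but 134·138 = 18492 is not a perfect square (since 134 and 138 are distinct squarefree integers). Contradiction. Hence √138 ∉ Q(√134), so x^2 - 138 stays irreducible over Q(√134) and [Q(√134, √138) : Q(√134)] = 2. By the tower law, [Q(√134, √138) : Q] = 2 · 2 = 4.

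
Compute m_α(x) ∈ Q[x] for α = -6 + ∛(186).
m_α(x) = x^3 + 18x^2 + 108x + 30

Set β = α + 6 = ∛(186), so β^3 = 186. Then (α + 6)^3 - 186 = 0, i.e. α is a root of g(x) = (x + 6)^3 - 186 = x^3 + 18x^2 + 108x + 30. Since g(x) = h(x + 6) where h(x) = x^3 - 186, and h is irreducible over Q (because 186 is not a perfect cube, so h has no rational root, and a monic cubic with no rational root is irreducible), g is also irreducible (irreducibility is preserved under the substitution x → x + 6). Hence m_α(x) = x^3 + 18x^2 + 108x + 30.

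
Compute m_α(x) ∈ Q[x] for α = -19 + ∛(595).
m_α(x) = x^3 + 57x^2 + 1083x + 6264

Set β = α + 19 = ∛(595), so β^3 = 595. Then (α + 19)^3 - 595 = 0, i.e. α is a root of g(x) = (x + 19)^3 - 595 = x^3 + 57x^2 + 1083x + 6264. Since g(x) = h(x + 19) where h(x) = x^3 - 595, and h is irreducible over Q (because 595 is not a perfect cube, so h has no rational root, and a monic cubic with no rational root is irreducible), g is also irreducible (irreducibility is preserved under the substitution x → x + 19). Hence m_α(x) = x^3 + 57x^2 + 1083x + 6264.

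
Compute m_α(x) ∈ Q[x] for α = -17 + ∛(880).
m_α(x) = x^3 + 51x^2 + 867x + 4033

Set β = α + 17 = ∛(880), so β^3 = 880. Then (α + 17)^3 - 880 = 0, i.e. α is a root of g(x) = (x + 17)^3 - 880 = x^3 + 51x^2 + 867x + 4033. Since g(x) = h(x + 17) where h(x) = x^3 - 880, and h is irreducible over Q (because 880 is not a perfect cube, so h has no rational root, and a monic cubic with no rational root is irreducible), g is also irreducible (irreducibility is preserved under the substitution x → x + 17). Hence m_α(x) = x^3 + 51x^2 + 867x + 4033.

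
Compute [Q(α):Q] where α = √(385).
[Q(α):Q] = 2

[Q(α):Q] equals the degree of the minimal polynomial of α. Here α^2 = 385 and x^2 - 385 is irreducible (d = 385 is squarefree, ≠ 1, hence not a square), so deg(m_α) = 2. Thus [Q(α):Q] = 2.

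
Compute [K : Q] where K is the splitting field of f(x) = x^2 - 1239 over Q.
[K : Q] = 2

f(x) = x^2 - 1239 factors as (x - √1239)(x + √1239). The splitting field is K = Q(√1239). Since 1239 is squarefree and > 1, it is not a perfect square, so x^2 - 1239 is irreducible over Q and [Q(√1239) : Q] = 2. Hence [K : Q] = 2.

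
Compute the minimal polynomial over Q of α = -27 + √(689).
m_α(x) = x^2 + 54x + 40

From α + 27 = √(689), squaring gives (α + 27)^2 = 689, i.e. α^2 + 54α + 729 = 689, so α^2 + 54α + 40 = 0. The discriminant of x^2 + 54x + 40 is (54)^2 - 4·(40) = 2916 - 160 = 2756, and 4·(689) is not a perfect square in Q since 689 is squarefree and ≠ 1. Hence x^2 + 54x + 40 is irreducible over Q and is the minimal polynomial of α.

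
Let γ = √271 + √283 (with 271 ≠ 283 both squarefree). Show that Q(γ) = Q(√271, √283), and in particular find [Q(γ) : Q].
[Q(γ) : Q] = 4 (equivalently, Q(γ) = Q(√271, √283))

Obviously Q(γ) ⊆ Q(√271, √283), and [Q(√271, √283):Q] = 4 (since 271, 283 are distinct squarefree integers > 1 with 76693 not a perfect square). To show equality we compute the minimal polynomial of γ. From γ = √271 + √283: γ^2 = 271 + 2√(76693) + 283 = 554 + 2√(76693), so γ^2 - 554 = 2√(76693); squaring, (γ^2 - 554)^2 = 4·76693, i.e. γ^4 - 1108γ^2 + 306916 - 306772 = 0, i.e. γ^4 - 1108γ^2 + 144 = 0. So γ is a root of x^4 - 1108x^2 + 144. This polynomial is irreducible over Q: it has no rational root (each ±√271 ± √283 is irrational), and any factorization into two quadratics over Q would force √(76693) ∈ Q (pairing opposite roots) or √271, √283 ∈ Q (other pairings), all impossible. Hence [Q(γ):Q] = 4 = [Q(√271, √283):Q], so Q(γ) = Q(√271, √283).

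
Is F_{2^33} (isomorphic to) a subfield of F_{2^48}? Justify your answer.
No: F_{2^33} is not a subfield of F_{2^48}

F_{p^m} embeds in F_{p^n} iff m | n. Here 33 ∤ 48 (since 48 = 1·33 + 15 with remainder 15 ≠ 0), so F_{2^33} is not a subfield of F_{2^48}. Equivalently: if it were, the tower law would give 33 = [F_{2^33}:F_2] dividing [F_{2^48}:F_2] = 48, contradiction.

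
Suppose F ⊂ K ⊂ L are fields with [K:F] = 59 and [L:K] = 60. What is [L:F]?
[L:F] = 3540

The tower law says that for any tower of field extensions F ⊂ K ⊂ L with finite degrees, [L:F] = [L:K] · [K:F]. Here this gives [L:F] = 60 · 59 = 3540.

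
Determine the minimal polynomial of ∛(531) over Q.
m_α(x) = x^3 - 531

α satisfies α^3 = 531, so x^3 - 531 annihilates α. By the rational root test, a rational root p/q (in lowest terms) of x^3 - 531 would satisfy p^3 = 531 q^3, forcing q = 1 and p^3 = 531; but 531 is not a perfect cube, contradiction. A monic cubic over Q with no rational root is irreducible (any nontrivial factorization would include a linear factor). Hence x^3 - 531 is the minimal polynomial of α, and in particular [Q(α):Q] = 3.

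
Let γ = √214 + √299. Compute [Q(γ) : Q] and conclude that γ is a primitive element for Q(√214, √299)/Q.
[Q(γ) : Q] = 4 (equivalently, Q(γ) = Q(√214, √299))

Obviously Q(γ) ⊆ Q(√214, √299), and [Q(√214, √299):Q] = 4 (since 214, 299 are distinct squarefree integers > 1 with 63986 not a perfect square). To show equality we compute the minimal polynomial of γ. From γ = √214 + √299: γ^2 = 214 + 2√(63986) + 299 = 513 + 2√(63986), so γ^2 - 513 = 2√(63986); squaring, (γ^2 - 513)^2 = 4·63986, i.e. γ^4 - 1026γ^2 + 263169 - 255944 = 0, i.e. γ^4 - 1026γ^2 + 7225 = 0. So γ is a root of x^4 - 1026x^2 + 7225. This polynomial is irreducible over Q: it has no rational root (each ±√214 ± √299 is irrational), and any factorization into two quadratics over Q would force √(63986) ∈ Q (pairing opposite roots) or √214, √299 ∈ Q (other pairings), all impossible. Hence [Q(γ):Q] = 4 = [Q(√214, √299):Q], so Q(γ) = Q(√214, √299).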